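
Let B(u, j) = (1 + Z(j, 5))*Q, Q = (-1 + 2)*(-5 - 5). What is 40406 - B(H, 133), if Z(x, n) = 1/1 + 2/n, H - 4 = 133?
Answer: 40430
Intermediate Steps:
H = 137 (H = 4 + 133 = 137)
Z(x, n) = 1 + 2/n (Z(x, n) = 1*1 + 2/n = 1 + 2/n)
Q = -10 (Q = 1*(-10) = -10)
B(u, j) = -24 (B(u, j) = (1 + (2 + 5)/5)*(-10) = (1 + (1/5)*7)*(-10) = (1 + 7/5)*(-10) = (12/5)*(-10) = -24)
40406 - B(H, 133) = 40406 - 1*(-24) = 40406 + 24 = 40430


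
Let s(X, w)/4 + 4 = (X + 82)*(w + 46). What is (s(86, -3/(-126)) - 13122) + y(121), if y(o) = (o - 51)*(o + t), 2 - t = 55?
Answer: 22550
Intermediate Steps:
t = -53 (t = 2 - 1*55 = 2 - 55 = -53)
s(X, w) = -16 + 4*(46 + w)*(82 + X) (s(X, w) = -16 + 4*((X + 82)*(w + 46)) = -16 + 4*((82 + X)*(46 + w)) = -16 + 4*((46 + w)*(82 + X)) = -16 + 4*(46 + w)*(82 + X))
y(o) = (-53 + o)*(-51 + o) (y(o) = (o - 51)*(o - 53) = (-51 + o)*(-53 + o) = (-53 + o)*(-51 + o))
(s(86, -3/(-126)) - 13122) + y(121) = ((15072 + 184*86 + 328*(-3/(-126)) + 4*86*(-3/(-126))) - 13122) + (2703 + 121² - 104*121) = ((15072 + 15824 + 328*(-3*(-1/126)) + 4*86*(-3*(-1/126))) - 13122) + (2703 + 14641 - 12584) = ((15072 + 15824 + 328*(1/42) + 4*86*(1/42)) - 13122) + 4760 = ((15072 + 15824 + 164/21 + 172/21) - 13122) + 4760 = (30912 - 13122) + 4760 = 17790 + 4760 = 22550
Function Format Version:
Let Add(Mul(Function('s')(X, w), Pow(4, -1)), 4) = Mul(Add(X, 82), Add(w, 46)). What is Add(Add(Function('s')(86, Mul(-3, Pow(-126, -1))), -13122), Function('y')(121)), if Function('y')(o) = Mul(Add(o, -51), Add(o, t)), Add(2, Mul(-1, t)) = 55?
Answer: 22550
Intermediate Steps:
t = -53 (t = Add(2, Mul(-1, 55)) = Add(2, -55) = -53)
Function('s')(X, w) = Add(-16, Mul(4, Add(46, w), Add(82, X))) (Function('s')(X, w) = Add(-16, Mul(4, Mul(Add(X, 82), Add(w, 46)))) = Add(-16, Mul(4, Mul(Add(82, X), Add(46, w)))) = Add(-16, Mul(4, Mul(Add(46, w), Add(82, X)))) = Add(-16, Mul(4, Add(46, w), Add(82, X))))
Function('y')(o) = Mul(Add(-53, o), Add(-51, o)) (Function('y')(o) = Mul(Add(o, -51), Add(o, -53)) = Mul(Add(-51, o), Add(-53, o)) = Mul(Add(-53, o), Add(-51, o)))
Add(Add(Function('s')(86, Mul(-3, Pow(-126, -1))), -13122), Function('y')(121)) = Add(Add(Add(15072, Mul(184, 86), Mul(328, Mul(-3, Pow(-126, -1))), Mul(4, 86, Mul(-3, Pow(-126, -1)))), -13122), Add(2703, Pow(121, 2), Mul(-104, 121))) = Add(Add(Add(15072, 15824, Mul(328, Mul(-3, Rational(-1, 126))), Mul(4, 86, Mul(-3, Rational(-1, 126)))), -13122), Add(2703, 14641, -12584)) = Add(Add(Add(15072, 15824, Mul(328, Rational(1, 42)), Mul(4, 86, Rational(1, 42))), -13122), 4760) = Add(Add(Add(15072, 15824, Rational(164, 21), Rational(172, 21)), -13122), 4760) = Add(Add(30912, -13122), 4760) = Add(17790, 4760) = 22550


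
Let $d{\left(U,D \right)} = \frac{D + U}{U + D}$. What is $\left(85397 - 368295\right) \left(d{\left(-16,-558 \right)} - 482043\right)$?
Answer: $136368717716$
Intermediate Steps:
$d{\left(U,D \right)} = 1$ ($d{\left(U,D \right)} = \frac{D + U}{D + U} = 1$)
$\left(85397 - 368295\right) \left(d{\left(-16,-558 \right)} - 482043\right) = \left(85397 - 368295\right) \left(1 - 482043\right) = \left(-282898\right) \left(-482042\right) = 136368717716$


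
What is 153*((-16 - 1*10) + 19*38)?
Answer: 106488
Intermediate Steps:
153*((-16 - 1*10) + 19*38) = 153*((-16 - 10) + 722) = 153*(-26 + 722) = 153*696 = 106488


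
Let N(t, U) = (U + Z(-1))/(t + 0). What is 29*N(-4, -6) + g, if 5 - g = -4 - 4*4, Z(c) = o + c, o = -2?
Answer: 361/4 ≈ 90.250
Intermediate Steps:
Z(c) = -2 + c
N(t, U) = (-3 + U)/t (N(t, U) = (U + (-2 - 1))/(t + 0) = (U - 3)/t = (-3 + U)/t)
g = 25 (g = 5 - (-4 - 4*4) = 5 - (-4 - 16) = 5 - 1*(-20) = 5 + 20 = 25)
29*N(-4, -6) + g = 29*((-3 - 6)/(-4)) + 25 = 29*(-1/4*(-9)) + 25 = 29*(9/4) + 25 = 261/4 + 25 = 361/4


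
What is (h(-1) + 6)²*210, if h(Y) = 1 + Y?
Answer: 7560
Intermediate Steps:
(h(-1) + 6)²*210 = ((1 - 1) + 6)²*210 = (0 + 6)²*210 = 6²*210 = 36*210 = 7560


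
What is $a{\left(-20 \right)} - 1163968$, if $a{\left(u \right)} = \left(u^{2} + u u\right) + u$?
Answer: $-1163188$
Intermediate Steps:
$a{\left(u \right)} = u + 2 u^{2}$ ($a{\left(u \right)} = \left(u^{2} + u^{2}\right) + u = 2 u^{2} + u = u + 2 u^{2}$)
$a{\left(-20 \right)} - 1163968 = - 20 \left(1 + 2 \left(-20\right)\right) - 1163968 = - 20 \left(1 - 40\right) - 1163968 = \left(-20\right) \left(-39\right) - 1163968 = 780 - 1163968 = -1163188$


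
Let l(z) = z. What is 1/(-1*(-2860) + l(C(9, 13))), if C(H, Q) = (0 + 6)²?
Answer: 1/2896 ≈ 0.00034530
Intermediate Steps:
C(H, Q) = 36 (C(H, Q) = 6² = 36)
1/(-1*(-2860) + l(C(9, 13))) = 1/(-1*(-2860) + 36) = 1/(2860 + 36) = 1/2896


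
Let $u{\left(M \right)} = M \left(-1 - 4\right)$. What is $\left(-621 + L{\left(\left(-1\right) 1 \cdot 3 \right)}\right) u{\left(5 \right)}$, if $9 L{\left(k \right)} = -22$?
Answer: $\frac{140275}{9} \approx 15586.0$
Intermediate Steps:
$L{\left(k \right)} = - \frac{22}{9}$ ($L{\left(k \right)} = \frac{1}{9} \left(-22\right) = - \frac{22}{9}$)
$u{\left(M \right)} = - 5 M$ ($u{\left(M \right)} = M \left(-5\right) = - 5 M$)
$\left(-621 + L{\left(\left(-1\right) 1 \cdot 3 \right)}\right) u{\left(5 \right)} = \left(-621 - \frac{22}{9}\right) \left(\left(-5\right) 5\right) = \left(- \frac{5611}{9}\right) \left(-25\right) = \frac{140275}{9}$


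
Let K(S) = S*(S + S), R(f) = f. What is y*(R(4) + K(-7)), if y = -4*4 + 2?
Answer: -1428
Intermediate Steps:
K(S) = 2*S² (K(S) = S*(2*S) = 2*S²)
y = -14 (y = -16 + 2 = -14)
y*(R(4) + K(-7)) = -14*(4 + 2*(-7)²) = -14*(4 + 2*49) = -14*(4 + 98) = -14*102 = -1428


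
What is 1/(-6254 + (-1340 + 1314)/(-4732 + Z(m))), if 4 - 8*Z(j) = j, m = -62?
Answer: -18895/118169226 ≈ -0.00015990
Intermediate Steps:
Z(j) = ½ - j/8
1/(-6254 + (-1340 + 1314)/(-4732 + Z(m))) = 1/(-6254 + (-1340 + 1314)/(-4732 + (½ - ⅛*(-62)))) = 1/(-6254 - 26/(-4732 + (½ + 31/4))) = 1/(-6254 - 26/(-4732 + 33/4)) = 1/(-6254 - 26/(-18895/4)) = 1/(-6254 - 26*(-4/18895)) = 1/(-6254 + 104/18895) = 1/(-118169226/18895) = -18895/118169226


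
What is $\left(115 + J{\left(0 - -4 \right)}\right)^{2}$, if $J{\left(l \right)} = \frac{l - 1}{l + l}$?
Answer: $\frac{851929}{64} \approx 13311.0$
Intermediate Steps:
$J{\left(l \right)} = \frac{-1 + l}{2 l}$
$\left(115 + J{\left(0 - -4 \right)}\right)^{2} = \left(115 + \frac{-1 + \left(0 - -4\right)}{2 \left(0 - -4\right)}\right)^{2} = \left(115 + \frac{-1 + \left(0 + 4\right)}{2 \left(0 + 4\right)}\right)^{2} = \left(115 + \frac{-1 + 4}{2 \cdot 4}\right)^{2} = \left(115 + \frac{1}{2} \cdot \frac{1}{4} \cdot 3\right)^{2} = \left(115 + \frac{3}{8}\right)^{2} = \left(\frac{923}{8}\right)^{2} = \frac{851929}{64}$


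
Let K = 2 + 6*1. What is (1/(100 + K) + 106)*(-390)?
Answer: -744185/18 ≈ -41344.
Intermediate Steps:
K = 8 (K = 2 + 6 = 8)
(1/(100 + K) + 106)*(-390) = (1/(100 + 8) + 106)*(-390) = (1/108 + 106)*(-390) = (11449/108)*(-390) = -744185/18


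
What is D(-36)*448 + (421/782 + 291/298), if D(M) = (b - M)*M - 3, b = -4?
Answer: -30145448705/58259 ≈ -5.1744e+5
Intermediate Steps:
D(M) = -3 + M*(-4 - M) (D(M) = (-4 - M)*M - 3 = M*(-4 - M) - 3 = -3 + M*(-4 - M))
D(-36)*448 + (421/782 + 291/298) = (-3 - 1*(-36)**2 - 4*(-36))*448 + (421/782 + 291/298) = (-3 - 1*1296 + 144)*448 + (421*(1/782) + 291*(1/298)) = (-3 - 1296 + 144)*448 + (421/782 + 291/298) = -1155*448 + 88255/58259 = -517440 + 88255/58259 = -30145448705/58259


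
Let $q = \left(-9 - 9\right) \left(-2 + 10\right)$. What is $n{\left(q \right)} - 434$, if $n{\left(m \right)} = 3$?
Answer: $-431$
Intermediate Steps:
$q = -144$ ($q = \left(-18\right) 8 = -144$)
$n{\left(q \right)} - 434 = 3 - 434 = -431$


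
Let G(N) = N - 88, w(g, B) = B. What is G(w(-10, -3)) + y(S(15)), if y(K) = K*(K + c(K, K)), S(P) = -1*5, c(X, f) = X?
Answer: -41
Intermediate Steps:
S(P) = -5
G(N) = -88 + N
y(K) = 2*K**2 (y(K) = K*(K + K) = K*(2*K) = 2*K**2)
G(w(-10, -3)) + y(S(15)) = (-88 - 3) + 2*(-5)**2 = -91 + 2*25 = -91 + 50 = -41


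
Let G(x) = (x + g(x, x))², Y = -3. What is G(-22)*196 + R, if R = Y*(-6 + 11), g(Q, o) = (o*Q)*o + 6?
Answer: 22289295601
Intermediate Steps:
g(Q, o) = 6 + Q*o² (g(Q, o) = (Q*o)*o + 6 = Q*o² + 6 = 6 + Q*o²)
G(x) = (6 + x + x³)² (G(x) = (x + (6 + x*x²))² = (x + (6 + x³))² = (6 + x + x³)²)
R = -15 (R = -3*(-6 + 11) = -3*5 = -15)
G(-22)*196 + R = (6 - 22 + (-22)³)²*196 - 15 = (6 - 22 - 10648)²*196 - 15 = (-10664)²*196 - 15 = 113720896*196 - 15 = 22289295616 - 15 = 22289295601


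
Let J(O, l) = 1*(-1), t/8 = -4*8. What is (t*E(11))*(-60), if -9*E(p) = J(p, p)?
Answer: 5120/3 ≈ 1706.7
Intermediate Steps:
t = -256 (t = 8*(-4*8) = 8*(-32) = -256)
J(O, l) = -1
E(p) = ⅑ (E(p) = -⅑*(-1) = ⅑)
(t*E(11))*(-60) = -256*⅑*(-60) = -256/9*(-60) = 5120/3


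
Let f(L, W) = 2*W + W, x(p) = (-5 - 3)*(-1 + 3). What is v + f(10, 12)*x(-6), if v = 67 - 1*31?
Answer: -540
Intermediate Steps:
x(p) = -16 (x(p) = -8*2 = -16)
f(L, W) = 3*W
v = 36 (v = 67 - 31 = 36)
v + f(10, 12)*x(-6) = 36 + (3*12)*(-16) = 36 + 36*(-16) = 36 - 576 = -540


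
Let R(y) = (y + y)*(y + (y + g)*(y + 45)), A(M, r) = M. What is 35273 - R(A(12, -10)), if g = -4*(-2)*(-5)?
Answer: 73289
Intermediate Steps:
g = -40 (g = 8*(-5) = -40)
R(y) = 2*y*(y + (-40 + y)*(45 + y)) (R(y) = (y + y)*(y + (y - 40)*(y + 45)) = (2*y)*(y + (-40 + y)*(45 + y)) = 2*y*(y + (-40 + y)*(45 + y)))
35273 - R(A(12, -10)) = 35273 - 2*12*(-1800 + 12**2 + 6*12) = 35273 - 2*12*(-1800 + 144 + 72) = 35273 - 2*12*(-1584) = 35273 - 1*(-38016) = 35273 + 38016 = 73289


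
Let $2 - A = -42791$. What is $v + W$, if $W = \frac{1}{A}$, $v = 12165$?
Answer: $\frac{520576846}{42793} \approx 12165.0$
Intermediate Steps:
$A = 42793$ ($A = 2 - -42791 = 2 + 42791 = 42793$)
$W = \frac{1}{42793} \approx 2.3368 \cdot 10^{-5}$
$v + W = 12165 + \frac{1}{42793} = \frac{520576846}{42793}$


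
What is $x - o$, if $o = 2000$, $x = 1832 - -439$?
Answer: $271$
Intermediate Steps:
$x = 2271$ ($x = 1832 + 439 = 2271$)
$x - o = 2271 - 2000 = 271$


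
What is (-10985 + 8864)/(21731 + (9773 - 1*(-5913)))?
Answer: -2121/37417 ≈ -0.056685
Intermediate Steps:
(-10985 + 8864)/(21731 + (9773 - 1*(-5913))) = -2121/(21731 + (9773 + 5913)) = -2121/(21731 + 15686) = -2121/37417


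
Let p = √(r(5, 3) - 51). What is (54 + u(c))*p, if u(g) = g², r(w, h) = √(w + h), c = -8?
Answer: 118*√(-51 + 2*√2) ≈ 818.99*I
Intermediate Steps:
r(w, h) = √(h + w)
p = √(-51 + 2*√2) (p = √(√(3 + 5) - 51) = √(√8 - 51) = √(2*√2 - 51) = √(-51 + 2*√2) ≈ 6.9406*I)
(54 + u(c))*p = (54 + (-8)²)*√(-51 + 2*√2) = (54 + 64)*√(-51 + 2*√2) = 118*√(-51 + 2*√2)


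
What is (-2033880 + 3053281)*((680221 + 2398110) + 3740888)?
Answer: 6951518667819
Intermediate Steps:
(-2033880 + 3053281)*((680221 + 2398110) + 3740888) = 1019401*(3078331 + 3740888) = 1019401*6819219 = 6951518667819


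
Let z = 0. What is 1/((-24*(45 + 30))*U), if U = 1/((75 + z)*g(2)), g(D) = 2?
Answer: -1/12 ≈ -0.083333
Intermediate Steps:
U = 1/150 (U = 1/((75 + 0)*2) = (½)/75 = (1/75)*(½) = 1/150 ≈ 0.0066667)
1/((-24*(45 + 30))*U) = 1/(-24*(45 + 30)*(1/150)) = 1/(-24*75*(1/150)) = 1/(-1800*1/150) = 1/(-12) = -1/12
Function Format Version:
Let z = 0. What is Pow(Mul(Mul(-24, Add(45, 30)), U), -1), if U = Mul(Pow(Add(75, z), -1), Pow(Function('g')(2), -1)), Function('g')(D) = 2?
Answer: Rational(-1, 12) ≈ -0.083333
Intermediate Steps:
U = Rational(1, 150) (U = Mul(Pow(Add(75, 0), -1), Pow(2, -1)) = Mul(Pow(75, -1), Rational(1, 2)) = Mul(Rational(1, 75), Rational(1, 2)) = Rational(1, 150) ≈ 0.0066667)
Pow(Mul(Mul(-24, Add(45, 30)), U), -1) = Pow(Mul(Mul(-24, Add(45, 30)), Rational(1, 150)), -1) = Pow(Mul(Mul(-24, 75), Rational(1, 150)), -1) = Pow(Mul(-1800, Rational(1, 150)), -1) = Pow(-12, -1) = Rational(-1, 12)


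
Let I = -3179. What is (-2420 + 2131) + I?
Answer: -3468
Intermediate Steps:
(-2420 + 2131) + I = (-2420 + 2131) - 3179 = -289 - 3179 = -3468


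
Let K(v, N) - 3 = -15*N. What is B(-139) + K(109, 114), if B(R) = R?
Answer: -1846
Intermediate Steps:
K(v, N) = 3 - 15*N
B(-139) + K(109, 114) = -139 + (3 - 15*114) = -139 + (3 - 1710) = -139 - 1707 = -1846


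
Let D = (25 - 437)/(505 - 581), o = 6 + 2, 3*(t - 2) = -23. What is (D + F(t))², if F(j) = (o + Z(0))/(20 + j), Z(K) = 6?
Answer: 27321529/667489 ≈ 40.932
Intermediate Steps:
t = -17/3 (t = 2 + (⅓)*(-23) = 2 - 23/3 = -17/3 ≈ -5.6667)
o = 8
F(j) = 14/(20 + j) (F(j) = (8 + 6)/(20 + j) = 14/(20 + j))
D = 103/19 (D = -412/(-76) = -412*(-1/76) = 103/19 ≈ 5.4211)
(D + F(t))² = (103/19 + 14/(20 - 17/3))² = (103/19 + 14/(43/3))² = (103/19 + 14*(3/43))² = (103/19 + 42/43)² = (5227/817)² = 27321529/667489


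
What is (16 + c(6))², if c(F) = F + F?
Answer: 784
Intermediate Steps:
c(F) = 2*F
(16 + c(6))² = (16 + 2*6)² = (16 + 12)² = 28² = 784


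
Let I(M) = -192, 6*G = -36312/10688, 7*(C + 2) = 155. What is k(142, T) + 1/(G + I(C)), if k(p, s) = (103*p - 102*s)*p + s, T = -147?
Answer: 2164087563869/514537 ≈ 4.2059e+6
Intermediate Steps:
C = 141/7 (C = -2 + (⅐)*155 = -2 + 155/7 = 141/7 ≈ 20.143)
G = -1513/2672 (G = (-36312/10688)/6 = (-36312*1/10688)/6 = (⅙)*(-4539/1336) = -1513/2672 ≈ -0.56624)
k(p, s) = s + p*(-102*s + 103*p) (k(p, s) = (-102*s + 103*p)*p + s = p*(-102*s + 103*p) + s = s + p*(-102*s + 103*p))
k(142, T) + 1/(G + I(C)) = (-147 + 103*142² - 102*142*(-147)) + 1/(-1513/2672 - 192) = (-147 + 103*20164 + 2129148) + 1/(-514537/2672) = (-147 + 2076892 + 2129148) - 2672/514537 = 4205893 - 2672/514537 = 2164087563869/514537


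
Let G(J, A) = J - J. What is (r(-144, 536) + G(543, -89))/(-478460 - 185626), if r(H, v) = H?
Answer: 24/110681 ≈ 0.00021684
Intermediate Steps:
G(J, A) = 0
(r(-144, 536) + G(543, -89))/(-478460 - 185626) = (-144 + 0)/(-478460 - 185626) = -144/(-664086) = -144*(-1/664086) = 24/110681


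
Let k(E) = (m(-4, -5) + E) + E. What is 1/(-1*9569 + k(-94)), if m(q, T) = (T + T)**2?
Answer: -1/9657 ≈ -0.00010355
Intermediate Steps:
m(q, T) = 4*T**2 (m(q, T) = (2*T)**2 = 4*T**2)
k(E) = 100 + 2*E (k(E) = (4*(-5)**2 + E) + E = (4*25 + E) + E = (100 + E) + E = 100 + 2*E)
1/(-1*9569 + k(-94)) = 1/(-1*9569 + (100 + 2*(-94))) = 1/(-9569 + (100 - 188)) = 1/(-9569 - 88) = 1/(-9657) = -1/9657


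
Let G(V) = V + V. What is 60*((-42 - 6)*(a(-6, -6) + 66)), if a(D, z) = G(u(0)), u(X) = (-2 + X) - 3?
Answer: -161280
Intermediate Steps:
u(X) = -5 + X
G(V) = 2*V
a(D, z) = -10 (a(D, z) = 2*(-5 + 0) = 2*(-5) = -10)
60*((-42 - 6)*(a(-6, -6) + 66)) = 60*((-42 - 6)*(-10 + 66)) = 60*(-48*56) = 60*(-2688) = -161280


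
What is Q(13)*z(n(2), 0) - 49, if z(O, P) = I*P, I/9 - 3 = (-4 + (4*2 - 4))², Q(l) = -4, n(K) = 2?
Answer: -49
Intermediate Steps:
I = 27 (I = 27 + 9*(-4 + (4*2 - 4))² = 27 + 9*(-4 + (8 - 4))² = 27 + 9*(-4 + 4)² = 27 + 9*0² = 27 + 9*0 = 27 + 0 = 27)
z(O, P) = 27*P
Q(13)*z(n(2), 0) - 49 = -108*0 - 49 = -4*0 - 49 = 0 - 49 = -49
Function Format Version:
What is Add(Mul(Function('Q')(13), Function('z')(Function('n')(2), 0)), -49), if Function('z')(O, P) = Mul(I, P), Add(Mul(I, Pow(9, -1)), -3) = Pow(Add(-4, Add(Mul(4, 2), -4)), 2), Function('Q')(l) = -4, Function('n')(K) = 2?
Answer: -49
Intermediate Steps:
I = 27 (I = Add(27, Mul(9, Pow(Add(-4, Add(Mul(4, 2), -4)), 2))) = Add(27, Mul(9, Pow(Add(-4, Add(8, -4)), 2))) = Add(27, Mul(9, Pow(Add(-4, 4), 2))) = Add(27, Mul(9, Pow(0, 2))) = Add(27, Mul(9, 0)) = Add(27, 0) = 27)
Function('z')(O, P) = Mul(27, P)
Add(Mul(Function('Q')(13), Function('z')(Function('n')(2), 0)), -49) = Add(Mul(-4, Mul(27, 0)), -49) = Add(Mul(-4, 0), -49) = Add(0, -49) = -49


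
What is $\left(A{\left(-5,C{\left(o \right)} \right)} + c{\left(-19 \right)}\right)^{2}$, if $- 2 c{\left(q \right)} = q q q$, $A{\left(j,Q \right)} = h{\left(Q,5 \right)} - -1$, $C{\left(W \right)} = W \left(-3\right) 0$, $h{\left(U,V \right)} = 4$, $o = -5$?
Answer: $\frac{47183161}{4} \approx 1.1796 \cdot 10^{7}$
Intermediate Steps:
$C{\left(W \right)} = 0$ ($C{\left(W \right)} = - 3 W 0 = 0$)
$A{\left(j,Q \right)} = 5$ ($A{\left(j,Q \right)} = 4 - -1 = 4 + 1 = 5$)
$c{\left(q \right)} = - \frac{q^{3}}{2}$ ($c{\left(q \right)} = - \frac{q q q}{2} = - \frac{q^{2} q}{2} = - \frac{q^{3}}{2}$)
$\left(A{\left(-5,C{\left(o \right)} \right)} + c{\left(-19 \right)}\right)^{2} = \left(5 - \frac{\left(-19\right)^{3}}{2}\right)^{2} = \left(5 - - \frac{6859}{2}\right)^{2} = \left(5 + \frac{6859}{2}\right)^{2} = \left(\frac{6869}{2}\right)^{2} = \frac{47183161}{4}$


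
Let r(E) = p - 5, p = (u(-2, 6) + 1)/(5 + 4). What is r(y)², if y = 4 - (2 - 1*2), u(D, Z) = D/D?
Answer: 1849/81 ≈ 22.827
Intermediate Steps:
u(D, Z) = 1
p = 2/9 (p = (1 + 1)/(5 + 4) = 2/9 ≈ 0.22222)
y = 4 (y = 4 - (2 - 2) = 4 - 1*0 = 4 + 0 = 4)
r(E) = -43/9 (r(E) = 2/9 - 5 = -43/9)
r(y)² = (-43/9)² = 1849/81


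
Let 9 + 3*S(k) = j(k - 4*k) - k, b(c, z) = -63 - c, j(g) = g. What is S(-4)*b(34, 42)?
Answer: -679/3 ≈ -226.33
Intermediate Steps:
S(k) = -3 - 4*k/3 (S(k) = -3 + ((k - 4*k) - k)/3 = -3 + (-3*k - k)/3 = -3 + (-4*k)/3 = -3 - 4*k/3)
S(-4)*b(34, 42) = (-3 - 4/3*(-4))*(-63 - 1*34) = (-3 + 16/3)*(-63 - 34) = (7/3)*(-97) = -679/3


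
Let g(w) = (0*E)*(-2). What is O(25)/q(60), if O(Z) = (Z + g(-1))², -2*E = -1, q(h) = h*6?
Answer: 125/72 ≈ 1.7361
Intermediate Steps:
q(h) = 6*h
E = ½ (E = -½*(-1) = ½ ≈ 0.50000)
g(w) = 0 (g(w) = (0*(½))*(-2) = 0*(-2) = 0)
O(Z) = Z² (O(Z) = (Z + 0)² = Z²)
O(25)/q(60) = 25²/((6*60)) = 625/360 = 625*(1/360) = 125/72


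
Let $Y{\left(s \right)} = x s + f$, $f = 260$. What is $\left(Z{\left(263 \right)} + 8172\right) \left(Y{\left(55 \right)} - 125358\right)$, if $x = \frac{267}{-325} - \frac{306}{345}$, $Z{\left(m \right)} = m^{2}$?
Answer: $- \frac{14475295545931}{1495} \approx -9.6825 \cdot 10^{9}$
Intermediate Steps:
$x = - \frac{12771}{7475}$ ($x = 267 \left(- \frac{1}{325}\right) - \frac{102}{115} = - \frac{267}{325} - \frac{102}{115} = - \frac{12771}{7475} \approx -1.7085$)
$Y{\left(s \right)} = 260 - \frac{12771 s}{7475}$ ($Y{\left(s \right)} = - \frac{12771 s}{7475} + 260 = 260 - \frac{12771 s}{7475}$)
$\left(Z{\left(263 \right)} + 8172\right) \left(Y{\left(55 \right)} - 125358\right) = \left(263^{2} + 8172\right) \left(\left(260 - \frac{140481}{1495}\right) - 125358\right) = \left(69169 + 8172\right) \left(\left(260 - \frac{140481}{1495}\right) - 125358\right) = 77341 \left(\frac{248219}{1495} - 125358\right) = 77341 \left(- \frac{187161991}{1495}\right) = - \frac{14475295545931}{1495}$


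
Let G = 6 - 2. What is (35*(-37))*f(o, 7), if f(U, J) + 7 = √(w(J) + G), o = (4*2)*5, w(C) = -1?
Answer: 9065 - 1295*√3 ≈ 6822.0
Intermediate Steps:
o = 40 (o = 8*5 = 40)
G = 4
f(U, J) = -7 + √3 (f(U, J) = -7 + √(-1 + 4) = -7 + √3)
(35*(-37))*f(o, 7) = (35*(-37))*(-7 + √3) = -1295*(-7 + √3) = 9065 - 1295*√3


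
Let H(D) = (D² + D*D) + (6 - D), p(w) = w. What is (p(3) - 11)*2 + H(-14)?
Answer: 396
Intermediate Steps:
H(D) = 6 - D + 2*D² (H(D) = (D² + D²) + (6 - D) = 2*D² + (6 - D) = 6 - D + 2*D²)
(p(3) - 11)*2 + H(-14) = (3 - 11)*2 + (6 - 1*(-14) + 2*(-14)²) = -8*2 + (6 + 14 + 2*196) = -16 + (6 + 14 + 392) = -16 + 412 = 396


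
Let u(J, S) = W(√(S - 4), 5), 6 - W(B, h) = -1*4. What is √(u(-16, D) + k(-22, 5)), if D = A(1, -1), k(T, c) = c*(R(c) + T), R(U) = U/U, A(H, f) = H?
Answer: I*√95 ≈ 9.7468*I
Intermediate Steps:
R(U) = 1
k(T, c) = c*(1 + T)
W(B, h) = 10 (W(B, h) = 6 - (-1)*4 = 6 - 1*(-4) = 6 + 4 = 10)
D = 1
u(J, S) = 10
√(u(-16, D) + k(-22, 5)) = √(10 + 5*(1 - 22)) = √(10 + 5*(-21)) = √(10 - 105) = √(-95) = I*√95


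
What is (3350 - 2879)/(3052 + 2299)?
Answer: 471/5351 ≈ 0.088021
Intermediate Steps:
(3350 - 2879)/(3052 + 2299) = 471/5351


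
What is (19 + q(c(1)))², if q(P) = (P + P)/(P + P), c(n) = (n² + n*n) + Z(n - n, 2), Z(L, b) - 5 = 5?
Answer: 400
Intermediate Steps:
Z(L, b) = 10 (Z(L, b) = 5 + 5 = 10)
c(n) = 10 + 2*n² (c(n) = (n² + n*n) + 10 = (n² + n²) + 10 = 2*n² + 10 = 10 + 2*n²)
q(P) = 1 (q(P) = (2*P)/((2*P)) = (2*P)*(1/(2*P)) = 1)
(19 + q(c(1)))² = (19 + 1)² = 20² = 400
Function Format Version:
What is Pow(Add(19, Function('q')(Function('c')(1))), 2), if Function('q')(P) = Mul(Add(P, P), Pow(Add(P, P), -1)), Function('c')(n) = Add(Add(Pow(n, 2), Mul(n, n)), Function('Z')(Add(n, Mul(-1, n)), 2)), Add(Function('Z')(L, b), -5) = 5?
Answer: 400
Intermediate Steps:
Function('Z')(L, b) = 10 (Function('Z')(L, b) = Add(5, 5) = 10)
Function('c')(n) = Add(10, Mul(2, Pow(n, 2))) (Function('c')(n) = Add(Add(Pow(n, 2), Mul(n, n)), 10) = Add(Add(Pow(n, 2), Pow(n, 2)), 10) = Add(Mul(2, Pow(n, 2)), 10) = Add(10, Mul(2, Pow(n, 2))))
Function('q')(P) = 1 (Function('q')(P) = Mul(Mul(2, P), Pow(Mul(2, P), -1)) = Mul(Mul(2, P), Mul(Rational(1, 2), Pow(P, -1))) = 1)
Pow(Add(19, Function('q')(Function('c')(1))), 2) = Pow(Add(19, 1), 2) = Pow(20, 2) = 400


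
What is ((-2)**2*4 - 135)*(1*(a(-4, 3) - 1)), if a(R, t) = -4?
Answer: 595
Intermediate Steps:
((-2)**2*4 - 135)*(1*(a(-4, 3) - 1)) = ((-2)**2*4 - 135)*(1*(-4 - 1)) = (4*4 - 135)*(1*(-5)) = (16 - 135)*(-5) = -119*(-5) = 595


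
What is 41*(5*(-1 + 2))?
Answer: 205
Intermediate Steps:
41*(5*(-1 + 2)) = 41*(5*1) = 41*5 = 205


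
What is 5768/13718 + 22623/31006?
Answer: 244592461/212670154 ≈ 1.1501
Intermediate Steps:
5768/13718 + 22623/31006 = 5768*(1/13718) + 22623*(1/31006) = 2884/6859 + 22623/31006 = 244592461/212670154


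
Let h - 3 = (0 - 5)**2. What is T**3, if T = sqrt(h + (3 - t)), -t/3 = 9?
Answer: 58*sqrt(58) ≈ 441.71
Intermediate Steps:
t = -27 (t = -3*9 = -27)
h = 28 (h = 3 + (0 - 5)**2 = 3 + (-5)**2 = 3 + 25 = 28)
T = sqrt(58) (T = sqrt(28 + (3 - 1*(-27))) = sqrt(28 + (3 + 27)) = sqrt(28 + 30) = sqrt(58) ≈ 7.6158)
T**3 = (sqrt(58))**3 = 58*sqrt(58)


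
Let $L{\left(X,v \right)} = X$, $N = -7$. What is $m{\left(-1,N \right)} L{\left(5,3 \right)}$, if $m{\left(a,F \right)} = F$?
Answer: $-35$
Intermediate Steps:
$m{\left(-1,N \right)} L{\left(5,3 \right)} = \left(-7\right) 5 = -35$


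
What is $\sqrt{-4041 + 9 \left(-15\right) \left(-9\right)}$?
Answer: $3 i \sqrt{314} \approx 53.16 i$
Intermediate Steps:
$\sqrt{-4041 + 9 \left(-15\right) \left(-9\right)} = \sqrt{-4041 - -1215} = \sqrt{-4041 + 1215} = \sqrt{-2826} = 3 i \sqrt{314}$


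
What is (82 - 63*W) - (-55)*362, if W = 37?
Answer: 17661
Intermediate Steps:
(82 - 63*W) - (-55)*362 = (82 - 63*37) - (-55)*362 = (82 - 2331) - 1*(-19910) = -2249 + 19910 = 17661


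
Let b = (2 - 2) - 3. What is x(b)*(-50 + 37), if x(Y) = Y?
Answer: 39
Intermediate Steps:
b = -3 (b = 0 - 3 = -3)
x(b)*(-50 + 37) = -3*(-50 + 37) = -3*(-13) = 39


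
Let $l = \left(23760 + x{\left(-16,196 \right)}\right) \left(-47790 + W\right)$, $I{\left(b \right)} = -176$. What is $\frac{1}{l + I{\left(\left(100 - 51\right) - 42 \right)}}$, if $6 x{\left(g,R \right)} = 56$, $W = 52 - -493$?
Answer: $- \frac{3}{3368946988} \approx -8.9049 \cdot 10^{-10}$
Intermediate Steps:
$W = 545$ ($W = 52 + 493 = 545$)
$x{\left(g,R \right)} = \frac{28}{3}$ ($x{\left(g,R \right)} = \frac{1}{6} \cdot 56 = \frac{28}{3}$)
$l = - \frac{3368946460}{3}$ ($l = \left(23760 + \frac{28}{3}\right) \left(-47790 + 545\right) = \frac{71308}{3} \left(-47245\right) = - \frac{3368946460}{3} \approx -1.123 \cdot 10^{9}$)
$\frac{1}{l + I{\left(\left(100 - 51\right) - 42 \right)}} = \frac{1}{- \frac{3368946460}{3} - 176} = \frac{1}{- \frac{3368946988}{3}} = - \frac{3}{3368946988}$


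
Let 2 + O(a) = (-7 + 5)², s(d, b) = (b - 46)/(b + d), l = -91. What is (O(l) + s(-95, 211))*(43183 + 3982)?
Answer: 18724505/116 ≈ 1.6142e+5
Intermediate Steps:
s(d, b) = (-46 + b)/(b + d)
O(a) = 2 (O(a) = -2 + (-7 + 5)² = -2 + (-2)² = -2 + 4 = 2)
(O(l) + s(-95, 211))*(43183 + 3982) = (2 + (-46 + 211)/(211 - 95))*(43183 + 3982) = (2 + 165/116)*47165 = (397/116)*47165 = 18724505/116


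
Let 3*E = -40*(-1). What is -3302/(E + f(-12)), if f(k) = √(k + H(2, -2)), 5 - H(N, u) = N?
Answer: -396240/1681 + 89154*I/1681 ≈ -235.72 + 53.036*I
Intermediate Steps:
H(N, u) = 5 - N
E = 40/3 (E = (-40*(-1))/3 = (⅓)*40 = 40/3 ≈ 13.333)
f(k) = √(3 + k) (f(k) = √(k + (5 - 1*2)) = √(k + (5 - 2)) = √(k + 3) = √(3 + k))
-3302/(E + f(-12)) = -3302/(40/3 + √(3 - 12)) = -3302/(40/3 + √(-9)) = -3302*9*(40/3 - 3*I)/1681 = -29718*(40/3 - 3*I)/1681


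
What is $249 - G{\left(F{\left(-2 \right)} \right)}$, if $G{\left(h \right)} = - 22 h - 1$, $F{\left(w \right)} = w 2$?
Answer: $162$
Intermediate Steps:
$F{\left(w \right)} = 2 w$
$G{\left(h \right)} = -1 - 22 h$
$249 - G{\left(F{\left(-2 \right)} \right)} = 249 - \left(-1 - 22 \cdot 2 \left(-2\right)\right) = 249 - \left(-1 - -88\right) = 249 - \left(-1 + 88\right) = 249 - 87 = 162$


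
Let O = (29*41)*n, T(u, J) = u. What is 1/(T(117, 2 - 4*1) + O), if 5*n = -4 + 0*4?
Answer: -5/4171 ≈ -0.0011988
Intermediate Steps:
n = -⅘ (n = (-4 + 0*4)/5 = (-4 + 0)/5 = (⅕)*(-4) = -⅘ ≈ -0.80000)
O = -4756/5 (O = (29*41)*(-⅘) = 1189*(-⅘) = -4756/5 ≈ -951.20)
1/(T(117, 2 - 4*1) + O) = 1/(117 - 4756/5) = 1/(-4171/5) = -5/4171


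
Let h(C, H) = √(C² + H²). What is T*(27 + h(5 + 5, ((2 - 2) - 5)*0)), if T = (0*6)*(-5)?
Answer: 0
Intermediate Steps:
T = 0 (T = 0*(-5) = 0)
T*(27 + h(5 + 5, ((2 - 2) - 5)*0)) = 0*(27 + √((5 + 5)² + (((2 - 2) - 5)*0)²)) = 0*(27 + √(10² + ((0 - 5)*0)²)) = 0*(27 + √(100 + (-5*0)²)) = 0*(27 + √(100 + 0²)) = 0*(27 + √(100 + 0)) = 0*(27 + √100) = 0*(27 + 10) = 0*37 = 0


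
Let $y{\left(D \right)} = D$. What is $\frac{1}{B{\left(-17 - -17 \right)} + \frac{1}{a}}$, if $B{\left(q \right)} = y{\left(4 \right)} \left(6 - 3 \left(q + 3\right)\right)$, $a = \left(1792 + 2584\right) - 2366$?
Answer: $- \frac{2010}{24119} \approx -0.083337$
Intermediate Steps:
$a = 2010$ ($a = 4376 - 2366 = 2010$)
$B{\left(q \right)} = -12 - 12 q$ ($B{\left(q \right)} = 4 \left(6 - 3 \left(q + 3\right)\right) = 4 \left(6 - 3 \left(3 + q\right)\right) = 4 \left(6 - \left(9 + 3 q\right)\right) = 4 \left(-3 - 3 q\right) = -12 - 12 q$)
$\frac{1}{B{\left(-17 - -17 \right)} + \frac{1}{a}} = \frac{1}{\left(-12 - 12 \left(-17 - -17\right)\right) + \frac{1}{2010}} = \frac{1}{\left(-12 - 12 \left(-17 + 17\right)\right) + \frac{1}{2010}} = \frac{1}{\left(-12 - 0\right) + \frac{1}{2010}} = \frac{1}{\left(-12 + 0\right) + \frac{1}{2010}} = \frac{1}{-12 + \frac{1}{2010}} = \frac{1}{- \frac{24119}{2010}} = - \frac{2010}{24119}$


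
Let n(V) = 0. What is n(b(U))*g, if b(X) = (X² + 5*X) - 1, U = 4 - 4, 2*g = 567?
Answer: 0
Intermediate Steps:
g = 567/2 (g = (½)*567 = 567/2 ≈ 283.50)
U = 0
b(X) = -1 + X² + 5*X
n(b(U))*g = 0*(567/2) = 0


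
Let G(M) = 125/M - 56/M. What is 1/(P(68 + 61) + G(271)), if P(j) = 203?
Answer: 271/55082 ≈ 0.0049199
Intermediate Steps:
G(M) = 69/M
1/(P(68 + 61) + G(271)) = 1/(203 + 69/271) = 1/(55082/271) = 271/55082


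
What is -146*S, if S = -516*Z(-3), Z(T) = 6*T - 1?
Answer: -1431384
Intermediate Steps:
Z(T) = -1 + 6*T
S = 9804 (S = -516*(-1 + 6*(-3)) = -516*(-1 - 18) = -516*(-19) = 9804)
-146*S = -146*9804 = -1431384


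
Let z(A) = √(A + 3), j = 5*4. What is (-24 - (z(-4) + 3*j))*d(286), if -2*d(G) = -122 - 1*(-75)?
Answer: -1974 - 47*I/2 ≈ -1974.0 - 23.5*I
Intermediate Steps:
j = 20
d(G) = 47/2 (d(G) = -(-122 - 1*(-75))/2 = -(-122 + 75)/2 = -½*(-47) = 47/2)
z(A) = √(3 + A)
(-24 - (z(-4) + 3*j))*d(286) = (-24 - (√(3 - 4) + 3*20))*(47/2) = (-24 - (√(-1) + 60))*(47/2) = (-24 - (I + 60))*(47/2) = (-24 - (60 + I))*(47/2) = (-24 + (-60 - I))*(47/2) = (-84 - I)*(47/2) = -1974 - 47*I/2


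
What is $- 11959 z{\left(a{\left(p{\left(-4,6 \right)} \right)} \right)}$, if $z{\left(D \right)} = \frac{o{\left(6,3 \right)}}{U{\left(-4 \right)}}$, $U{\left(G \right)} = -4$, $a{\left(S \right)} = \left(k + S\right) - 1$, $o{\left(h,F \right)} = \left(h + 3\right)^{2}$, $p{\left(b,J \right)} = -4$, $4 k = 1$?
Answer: $\frac{968679}{4} \approx 2.4217 \cdot 10^{5}$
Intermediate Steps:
$k = \frac{1}{4}$ ($k = \frac{1}{4} \cdot 1 = \frac{1}{4} \approx 0.25$)
$o{\left(h,F \right)} = \left(3 + h\right)^{2}$
$a{\left(S \right)} = - \frac{3}{4} + S$ ($a{\left(S \right)} = \left(\frac{1}{4} + S\right) - 1 = - \frac{3}{4} + S$)
$z{\left(D \right)} = - \frac{81}{4}$ ($z{\left(D \right)} = \frac{\left(3 + 6\right)^{2}}{-4} = 9^{2} \left(- \frac{1}{4}\right) = 81 \left(- \frac{1}{4}\right) = - \frac{81}{4}$)
$- 11959 z{\left(a{\left(p{\left(-4,6 \right)} \right)} \right)} = \left(-11959\right) \left(- \frac{81}{4}\right) = \frac{968679}{4}$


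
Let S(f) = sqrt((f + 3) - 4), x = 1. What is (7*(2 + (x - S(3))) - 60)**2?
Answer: 1619 + 546*sqrt(2) ≈ 2391.2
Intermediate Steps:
S(f) = sqrt(-1 + f) (S(f) = sqrt((3 + f) - 4) = sqrt(-1 + f))
(7*(2 + (x - S(3))) - 60)**2 = (7*(2 + (1 - sqrt(-1 + 3))) - 60)**2 = (7*(2 + (1 - sqrt(2))) - 60)**2 = (7*(3 - sqrt(2)) - 60)**2 = ((21 - 7*sqrt(2)) - 60)**2 = (-39 - 7*sqrt(2))**2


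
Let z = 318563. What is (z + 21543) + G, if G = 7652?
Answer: 347758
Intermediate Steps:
(z + 21543) + G = (318563 + 21543) + 7652 = 340106 + 7652 = 347758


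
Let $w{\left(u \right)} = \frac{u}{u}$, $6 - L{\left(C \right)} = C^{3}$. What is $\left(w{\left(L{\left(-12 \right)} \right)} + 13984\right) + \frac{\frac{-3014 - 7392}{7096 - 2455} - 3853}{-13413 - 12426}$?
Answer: $\frac{1677082296194}{119918799} \approx 13985.0$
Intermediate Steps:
$L{\left(C \right)} = 6 - C^{3}$
$w{\left(u \right)} = 1$
$\left(w{\left(L{\left(-12 \right)} \right)} + 13984\right) + \frac{\frac{-3014 - 7392}{7096 - 2455} - 3853}{-13413 - 12426} = \left(1 + 13984\right) + \frac{\frac{-3014 - 7392}{7096 - 2455} - 3853}{-13413 - 12426} = 13985 + \frac{- \frac{10406}{4641} - 3853}{-25839} = 13985 + \left(\left(-10406\right) \frac{1}{4641} - 3853\right) \left(- \frac{1}{25839}\right) = 13985 + \left(- \frac{10406}{4641} - 3853\right) \left(- \frac{1}{25839}\right) = 13985 - - \frac{17892179}{119918799} = 13985 + \frac{17892179}{119918799} = \frac{1677082296194}{119918799}$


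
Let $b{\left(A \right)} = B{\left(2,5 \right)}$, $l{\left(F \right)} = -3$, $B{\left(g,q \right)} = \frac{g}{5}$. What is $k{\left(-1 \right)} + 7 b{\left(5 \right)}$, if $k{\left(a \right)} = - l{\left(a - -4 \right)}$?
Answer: $\frac{29}{5} \approx 5.8$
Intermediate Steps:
$B{\left(g,q \right)} = \frac{g}{5}$ ($B{\left(g,q \right)} = g \frac{1}{5} = \frac{g}{5}$)
$k{\left(a \right)} = 3$ ($k{\left(a \right)} = \left(-1\right) \left(-3\right) = 3$)
$b{\left(A \right)} = \frac{2}{5}$ ($b{\left(A \right)} = \frac{1}{5} \cdot 2 = \frac{2}{5}$)
$k{\left(-1 \right)} + 7 b{\left(5 \right)} = 3 + 7 \cdot \frac{2}{5} = 3 + \frac{14}{5} = \frac{29}{5}$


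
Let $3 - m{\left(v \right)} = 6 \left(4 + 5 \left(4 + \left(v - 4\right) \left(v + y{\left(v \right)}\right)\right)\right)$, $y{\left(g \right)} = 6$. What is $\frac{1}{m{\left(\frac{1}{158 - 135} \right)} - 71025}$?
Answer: $- \frac{529}{37267344} \approx -1.4195 \cdot 10^{-5}$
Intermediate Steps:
$m{\left(v \right)} = -141 - 30 \left(-4 + v\right) \left(6 + v\right)$ ($m{\left(v \right)} = 3 - 6 \left(4 + 5 \left(4 + \left(v - 4\right) \left(v + 6\right)\right)\right) = 3 - 6 \left(4 + 5 \left(4 + \left(-4 + v\right) \left(6 + v\right)\right)\right) = 3 - 6 \left(4 + \left(20 + 5 \left(-4 + v\right) \left(6 + v\right)\right)\right) = 3 - 6 \left(24 + 5 \left(-4 + v\right) \left(6 + v\right)\right) = 3 - \left(144 + 30 \left(-4 + v\right) \left(6 + v\right)\right) = -141 - 30 \left(-4 + v\right) \left(6 + v\right)$)
$\frac{1}{m{\left(\frac{1}{158 - 135} \right)} - 71025} = \frac{1}{\left(579 - \frac{60}{158 - 135} - 30 \left(\frac{1}{158 - 135}\right)^{2}\right) - 71025} = \frac{1}{\left(579 - \frac{60}{23} - 30 \left(\frac{1}{23}\right)^{2}\right) - 71025} = \frac{1}{\left(579 - \frac{60}{23} - \frac{30}{529}\right) - 71025} = \frac{1}{\frac{304881}{529} - 71025} = \frac{1}{- \frac{37267344}{529}} = - \frac{529}{37267344}$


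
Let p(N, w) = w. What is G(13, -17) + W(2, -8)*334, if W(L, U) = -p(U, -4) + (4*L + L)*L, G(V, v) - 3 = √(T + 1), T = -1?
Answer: 8019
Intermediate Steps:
G(V, v) = 3 (G(V, v) = 3 + √(-1 + 1) = 3 + √0 = 3 + 0 = 3)
W(L, U) = 4 + 5*L² (W(L, U) = -1*(-4) + (4*L + L)*L = 4 + (5*L)*L = 4 + 5*L²)
G(13, -17) + W(2, -8)*334 = 3 + (4 + 5*2²)*334 = 3 + (4 + 5*4)*334 = 3 + (4 + 20)*334 = 3 + 24*334 = 3 + 8016 = 8019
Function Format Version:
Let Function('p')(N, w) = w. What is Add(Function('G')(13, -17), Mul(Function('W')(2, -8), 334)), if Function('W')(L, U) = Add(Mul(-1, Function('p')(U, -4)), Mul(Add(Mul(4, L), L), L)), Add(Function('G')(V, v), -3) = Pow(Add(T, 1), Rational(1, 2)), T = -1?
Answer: 8019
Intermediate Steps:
Function('G')(V, v) = 3 (Function('G')(V, v) = Add(3, Pow(Add(-1, 1), Rational(1, 2))) = Add(3, Pow(0, Rational(1, 2))) = Add(3, 0) = 3)
Function('W')(L, U) = Add(4, Mul(5, Pow(L, 2))) (Function('W')(L, U) = Add(Mul(-1, -4), Mul(Add(Mul(4, L), L), L)) = Add(4, Mul(Mul(5, L), L)) = Add(4, Mul(5, Pow(L, 2))))
Add(Function('G')(13, -17), Mul(Function('W')(2, -8), 334)) = Add(3, Mul(Add(4, Mul(5, Pow(2, 2))), 334)) = Add(3, Mul(Add(4, Mul(5, 4)), 334)) = Add(3, Mul(Add(4, 20), 334)) = Add(3, Mul(24, 334)) = Add(3, 8016) = 8019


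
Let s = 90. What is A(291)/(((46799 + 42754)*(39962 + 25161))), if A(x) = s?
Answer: 30/1943986673 ≈ 1.5432e-8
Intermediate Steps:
A(x) = 90
A(291)/(((46799 + 42754)*(39962 + 25161))) = 90/(((46799 + 42754)*(39962 + 25161))) = 90/((89553*65123)) = 90/5831960019 = 90*(1/5831960019) = 30/1943986673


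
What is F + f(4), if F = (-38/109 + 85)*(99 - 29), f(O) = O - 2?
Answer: 646108/109 ≈ 5927.6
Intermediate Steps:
f(O) = -2 + O
F = 645890/109 (F = (-38*1/109 + 85)*70 = (-38/109 + 85)*70 = (9227/109)*70 = 645890/109 ≈ 5925.6)
F + f(4) = 645890/109 + (-2 + 4) = 645890/109 + 2 = 646108/109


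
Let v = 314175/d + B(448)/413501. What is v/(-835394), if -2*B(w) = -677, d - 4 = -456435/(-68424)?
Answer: -846578743996147/24020354081613868 ≈ -0.035244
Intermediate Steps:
d = 243377/22808 (d = 4 - 456435/(-68424) = 4 - 456435*(-1/68424) = 4 + 152145/22808 = 243377/22808 ≈ 10.671)
B(w) = 677/2 (B(w) = -½*(-677) = 677/2)
v = 5926051207973029/201273265754 (v = 314175/(243377/22808) + (677/2)/413501 = 314175*(22808/243377) + (677/2)*(1/413501) = 7165703400/243377 + 677/827002 = 5926051207973029/201273265754 ≈ 29443.)
v/(-835394) = (5926051207973029/201273265754)/(-835394) = (5926051207973029/201273265754)*(-1/835394) = -846578743996147/24020354081613868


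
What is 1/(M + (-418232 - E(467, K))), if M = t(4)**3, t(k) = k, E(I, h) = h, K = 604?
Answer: -1/418772 ≈ -2.3879e-6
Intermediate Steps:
M = 64 (M = 4**3 = 64)
1/(M + (-418232 - E(467, K))) = 1/(64 + (-418232 - 1*604)) = 1/(64 + (-418232 - 604)) = 1/(64 - 418836) = 1/(-418772) = -1/418772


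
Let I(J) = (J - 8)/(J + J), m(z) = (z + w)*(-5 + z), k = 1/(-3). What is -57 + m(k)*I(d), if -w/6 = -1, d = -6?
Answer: -2491/27 ≈ -92.259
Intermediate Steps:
w = 6 (w = -6*(-1) = 6)
k = -1/3 (k = 1*(-1/3) = -1/3 ≈ -0.33333)
m(z) = (-5 + z)*(6 + z) (m(z) = (z + 6)*(-5 + z) = (6 + z)*(-5 + z) = (-5 + z)*(6 + z))
I(J) = (-8 + J)/(2*J) (I(J) = (-8 + J)/((2*J)) = (-8 + J)*(1/(2*J)) = (-8 + J)/(2*J))
-57 + m(k)*I(d) = -57 + (-30 - 1/3 + (-1/3)**2)*((1/2)*(-8 - 6)/(-6)) = -57 + (-30 - 1/3 + 1/9)*((1/2)*(-1/6)*(-14)) = -57 - 272/9*7/6 = -57 - 952/27 = -2491/27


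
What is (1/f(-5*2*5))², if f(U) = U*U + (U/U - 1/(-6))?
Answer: 36/225210049 ≈ 1.5985e-7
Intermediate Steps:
f(U) = 7/6 + U² (f(U) = U² + (1 - 1*(-⅙)) = U² + (1 + ⅙) = U² + 7/6 = 7/6 + U²)
(1/f(-5*2*5))² = (1/(7/6 + (-5*2*5)²))² = (1/(7/6 + (-10*5)²))² = (1/(7/6 + (-50)²))² = (1/(7/6 + 2500))² = (1/(15007/6))² = (6/15007)² = 36/225210049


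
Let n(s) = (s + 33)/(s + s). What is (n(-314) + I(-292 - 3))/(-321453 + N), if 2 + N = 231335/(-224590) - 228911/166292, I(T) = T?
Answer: 172712673846853/188488501086652747 ≈ 0.00091630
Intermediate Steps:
n(s) = (33 + s)/(2*s) (n(s) = (33 + s)/((2*s)) = (33 + s)*(1/(2*s)) = (33 + s)/(2*s))
N = -16457532187/3734752028 (N = -2 + (231335/(-224590) - 228911/166292) = -2 + (231335*(-1/224590) - 228911*1/166292) = -2 + (-46267/44918 - 228911/166292) = -2 - 8988028131/3734752028 = -16457532187/3734752028 ≈ -4.4066)
(n(-314) + I(-292 - 3))/(-321453 + N) = ((1/2)*(33 - 314)/(-314) + (-292 - 3))/(-321453 - 16457532187/3734752028) = ((1/2)*(-1/314)*(-281) - 295)/(-1200563701188871/3734752028) = (281/628 - 295)*(-3734752028/1200563701188871) = -184979/628*(-3734752028/1200563701188871) = 172712673846853/188488501086652747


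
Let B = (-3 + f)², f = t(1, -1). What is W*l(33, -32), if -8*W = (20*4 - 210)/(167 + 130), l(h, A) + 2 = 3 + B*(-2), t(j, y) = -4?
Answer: -6305/1188 ≈ -5.3072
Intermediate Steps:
f = -4
B = 49 (B = (-3 - 4)² = (-7)² = 49)
l(h, A) = -97 (l(h, A) = -2 + (3 + 49*(-2)) = -2 + (3 - 98) = -2 - 95 = -97)
W = 65/1188 (W = -(20*4 - 210)/(8*(167 + 130)) = -(80 - 210)/(8*297) = -(-65)/(4*297) = -⅛*(-130/297) = 65/1188 ≈ 0.054714)
W*l(33, -32) = (65/1188)*(-97) = -6305/1188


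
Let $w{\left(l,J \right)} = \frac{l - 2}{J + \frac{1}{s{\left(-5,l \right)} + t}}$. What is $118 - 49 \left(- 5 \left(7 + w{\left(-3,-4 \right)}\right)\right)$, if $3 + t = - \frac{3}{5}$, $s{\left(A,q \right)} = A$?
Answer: $\frac{377116}{177} \approx 2130.6$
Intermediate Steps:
$t = - \frac{18}{5}$ ($t = -3 - \frac{3}{5} = - \frac{18}{5} \approx -3.6$)
$w{\left(l,J \right)} = \frac{-2 + l}{- \frac{5}{43} + J}$ ($w{\left(l,J \right)} = \frac{l - 2}{J + \frac{1}{-5 - \frac{18}{5}}} = \frac{-2 + l}{J + \frac{1}{- \frac{43}{5}}} = \frac{-2 + l}{J - \frac{5}{43}} = \frac{-2 + l}{- \frac{5}{43} + J}$)
$118 - 49 \left(- 5 \left(7 + w{\left(-3,-4 \right)}\right)\right) = 118 - 49 \left(- 5 \left(7 + \frac{43 \left(2 - -3\right)}{5 - -172}\right)\right) = 118 - 49 \left(- 5 \left(7 + \frac{43 \left(2 + 3\right)}{5 + 172}\right)\right) = 118 - 49 \left(- 5 \left(7 + 43 \cdot \frac{1}{177} \cdot 5\right)\right) = 118 - 49 \left(- 5 \left(7 + \frac{215}{177}\right)\right) = 118 - 49 \left(\left(-5\right) \frac{1454}{177}\right) = 118 - - \frac{356230}{177} = 118 + \frac{356230}{177} = \frac{377116}{177}$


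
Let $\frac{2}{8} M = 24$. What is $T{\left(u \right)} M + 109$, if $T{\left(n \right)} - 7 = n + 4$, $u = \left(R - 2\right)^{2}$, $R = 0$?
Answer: $1549$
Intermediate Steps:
$M = 96$ ($M = 4 \cdot 24 = 96$)
$u = 4$ ($u = \left(0 - 2\right)^{2} = \left(-2\right)^{2} = 4$)
$T{\left(n \right)} = 11 + n$ ($T{\left(n \right)} = 7 + \left(n + 4\right) = 7 + \left(4 + n\right) = 11 + n$)
$T{\left(u \right)} M + 109 = \left(11 + 4\right) 96 + 109 = 15 \cdot 96 + 109 = 1440 + 109 = 1549$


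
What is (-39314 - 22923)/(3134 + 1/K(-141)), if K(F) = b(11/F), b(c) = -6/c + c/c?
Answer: -53337109/2685849 ≈ -19.859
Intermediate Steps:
b(c) = 1 - 6/c (b(c) = -6/c + 1 = 1 - 6/c)
K(F) = F*(-6 + 11/F)/11 (K(F) = (-6 + 11/F)/((11/F)) = (F/11)*(-6 + 11/F) = F*(-6 + 11/F)/11)
(-39314 - 22923)/(3134 + 1/K(-141)) = (-39314 - 22923)/(3134 + 1/(1 - 6/11*(-141))) = -62237/(3134 + 1/(1 + 846/11)) = -62237/(3134 + 1/(857/11)) = -62237/(3134 + 11/857) = -62237/2685849/857 = -62237*857/2685849 = -53337109/2685849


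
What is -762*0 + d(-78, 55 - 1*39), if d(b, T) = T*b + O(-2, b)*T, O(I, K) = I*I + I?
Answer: -1216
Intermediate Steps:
O(I, K) = I + I² (O(I, K) = I² + I = I + I²)
d(b, T) = 2*T + T*b (d(b, T) = T*b + (-2*(1 - 2))*T = T*b + (-2*(-1))*T = T*b + 2*T = 2*T + T*b)
-762*0 + d(-78, 55 - 1*39) = -762*0 + (55 - 1*39)*(2 - 78) = 0 + (55 - 39)*(-76) = 0 + 16*(-76) = 0 - 1216 = -1216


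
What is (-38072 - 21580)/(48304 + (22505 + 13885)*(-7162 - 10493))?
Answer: 29826/321208573 ≈ 9.2856e-5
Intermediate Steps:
(-38072 - 21580)/(48304 + (22505 + 13885)*(-7162 - 10493)) = -59652/(48304 + 36390*(-17655)) = -59652/(48304 - 642465450) = -59652/(-642417146) = -59652*(-1/642417146) = 29826/321208573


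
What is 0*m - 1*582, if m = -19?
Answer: -582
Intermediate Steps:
0*m - 1*582 = 0*(-19) - 1*582 = 0 - 582 = -582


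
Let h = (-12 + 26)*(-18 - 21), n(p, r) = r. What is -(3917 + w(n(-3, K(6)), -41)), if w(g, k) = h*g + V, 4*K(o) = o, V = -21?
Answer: -3077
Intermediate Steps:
K(o) = o/4
h = -546 (h = 14*(-39) = -546)
w(g, k) = -21 - 546*g (w(g, k) = -546*g - 21 = -21 - 546*g)
-(3917 + w(n(-3, K(6)), -41)) = -(3917 + (-21 - 273*6/2)) = -(3917 + (-21 - 546*3/2)) = -(3917 + (-21 - 819)) = -(3917 - 840) = -1*3077 = -3077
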